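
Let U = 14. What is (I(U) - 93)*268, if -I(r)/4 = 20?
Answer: -46364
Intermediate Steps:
I(r) = -80 (I(r) = -4*20 = -80)
(I(U) - 93)*268 = (-80 - 93)*268 = -173*268 = -46364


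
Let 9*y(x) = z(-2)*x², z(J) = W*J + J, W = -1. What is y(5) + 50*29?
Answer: 1450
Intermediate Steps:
z(J) = 0 (z(J) = -J + J = 0)
y(x) = 0 (y(x) = (0*x²)/9 = (⅑)*0 = 0)
y(5) + 50*29 = 0 + 50*29 = 0 + 1450 = 1450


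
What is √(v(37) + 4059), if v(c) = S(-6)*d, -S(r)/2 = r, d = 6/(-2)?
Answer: 3*√447 ≈ 63.427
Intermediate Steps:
d = -3 (d = 6*(-½) = -3)
S(r) = -2*r
v(c) = -36 (v(c) = -2*(-6)*(-3) = 12*(-3) = -36)
√(v(37) + 4059) = √(-36 + 4059) = √4023 = 3*√447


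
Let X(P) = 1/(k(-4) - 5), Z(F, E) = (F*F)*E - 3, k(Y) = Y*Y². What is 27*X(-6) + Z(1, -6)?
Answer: -216/23 ≈ -9.3913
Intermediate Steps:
k(Y) = Y³
Z(F, E) = -3 + E*F² (Z(F, E) = F²*E - 3 = E*F² - 3 = -3 + E*F²)
X(P) = -1/69 (X(P) = 1/((-4)³ - 5) = 1/(-64 - 5) = 1/(-69) = -1/69)
27*X(-6) + Z(1, -6) = 27*(-1/69) + (-3 - 6*1²) = -9/23 + (-3 - 6*1) = -9/23 + (-3 - 6) = -9/23 - 9 = -216/23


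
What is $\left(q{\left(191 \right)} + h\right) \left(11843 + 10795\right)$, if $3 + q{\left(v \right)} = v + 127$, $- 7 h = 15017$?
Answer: $-41434008$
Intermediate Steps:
$h = - \frac{15017}{7}$ ($h = \left(- \frac{1}{7}\right) 15017 = - \frac{15017}{7} \approx -2145.3$)
$q{\left(v \right)} = 124 + v$ ($q{\left(v \right)} = -3 + \left(v + 127\right) = -3 + \left(127 + v\right) = 124 + v$)
$\left(q{\left(191 \right)} + h\right) \left(11843 + 10795\right) = \left(\left(124 + 191\right) - \frac{15017}{7}\right) \left(11843 + 10795\right) = \left(315 - \frac{15017}{7}\right) 22638 = \left(- \frac{12812}{7}\right) 22638 = -41434008$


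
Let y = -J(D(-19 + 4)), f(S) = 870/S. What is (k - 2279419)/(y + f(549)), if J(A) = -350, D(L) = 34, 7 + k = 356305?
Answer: -351931143/64340 ≈ -5469.9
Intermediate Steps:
k = 356298 (k = -7 + 356305 = 356298)
y = 350 (y = -1*(-350) = 350)
(k - 2279419)/(y + f(549)) = (356298 - 2279419)/(350 + 870/549) = -1923121/(350 + 870*(1/549)) = -1923121/(350 + 290/183) = -1923121/64340/183 = -1923121*183/64340 = -351931143/64340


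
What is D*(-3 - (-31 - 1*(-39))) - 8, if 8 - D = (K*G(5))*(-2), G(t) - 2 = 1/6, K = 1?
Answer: -431/3 ≈ -143.67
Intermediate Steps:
G(t) = 13/6 (G(t) = 2 + 1/6 = 13/6)
D = 37/3 (D = 8 - 1*(13/6)*(-2) = 8 - 13*(-2)/6 = 8 - 1*(-13/3) = 8 + 13/3 = 37/3 ≈ 12.333)
D*(-3 - (-31 - 1*(-39))) - 8 = 37*(-3 - (-31 - 1*(-39)))/3 - 8 = 37*(-3 - (-31 + 39))/3 - 8 = 37*(-3 - 1*8)/3 - 8 = 37*(-3 - 8)/3 - 8 = (37/3)*(-11) - 8 = -407/3 - 8 = -431/3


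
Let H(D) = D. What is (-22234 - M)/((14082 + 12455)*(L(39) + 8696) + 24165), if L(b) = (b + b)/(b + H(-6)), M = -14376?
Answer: -86438/2539379049 ≈ -3.4039e-5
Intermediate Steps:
L(b) = 2*b/(-6 + b) (L(b) = (b + b)/(b - 6) = (2*b)/(-6 + b) = 2*b/(-6 + b))
(-22234 - M)/((14082 + 12455)*(L(39) + 8696) + 24165) = (-22234 - 1*(-14376))/((14082 + 12455)*(2*39/(-6 + 39) + 8696) + 24165) = (-22234 + 14376)/(26537*(2*39/33 + 8696) + 24165) = -7858/(26537*(2*39*(1/33) + 8696) + 24165) = -7858/(26537*(26/11 + 8696) + 24165) = -7858/(26537*(95682/11) + 24165) = -7858/(2539113234/11 + 24165) = -7858/2539379049/11 = -7858*11/2539379049 = -86438/2539379049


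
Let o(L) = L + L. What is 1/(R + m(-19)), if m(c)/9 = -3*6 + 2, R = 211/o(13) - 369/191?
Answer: -4966/684397 ≈ -0.0072560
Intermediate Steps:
o(L) = 2*L
R = 30707/4966 (R = 211/((2*13)) - 369/191 = 211/26 - 369*1/191 = 211*(1/26) - 369/191 = 211/26 - 369/191 = 30707/4966 ≈ 6.1834)
m(c) = -144 (m(c) = 9*(-3*6 + 2) = 9*(-18 + 2) = 9*(-16) = -144)
1/(R + m(-19)) = 1/(30707/4966 - 144) = 1/(-684397/4966) = -4966/684397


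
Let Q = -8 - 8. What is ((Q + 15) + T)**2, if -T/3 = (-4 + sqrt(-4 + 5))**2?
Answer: 784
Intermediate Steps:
Q = -16
T = -27 (T = -3*(-4 + sqrt(-4 + 5))**2 = -3*(-4 + sqrt(1))**2 = -3*(-4 + 1)**2 = -3*(-3)**2 = -3*9 = -27)
((Q + 15) + T)**2 = ((-16 + 15) - 27)**2 = (-1 - 27)**2 = (-28)**2 = 784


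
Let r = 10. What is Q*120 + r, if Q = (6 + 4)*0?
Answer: 10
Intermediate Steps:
Q = 0 (Q = 10*0 = 0)
Q*120 + r = 0*120 + 10 = 0 + 10 = 10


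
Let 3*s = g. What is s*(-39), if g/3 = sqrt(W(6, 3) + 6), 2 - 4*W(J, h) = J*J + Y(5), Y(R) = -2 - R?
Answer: -39*I*sqrt(3)/2 ≈ -33.775*I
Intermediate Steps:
W(J, h) = 9/4 - J**2/4 (W(J, h) = 1/2 - (J*J + (-2 - 1*5))/4 = 1/2 - (J**2 + (-2 - 5))/4 = 1/2 - (J**2 - 7)/4 = 1/2 - (-7 + J**2)/4 = 1/2 + (7/4 - J**2/4) = 9/4 - J**2/4)
g = 3*I*sqrt(3)/2 (g = 3*sqrt((9/4 - 1/4*6**2) + 6) = 3*sqrt((9/4 - 1/4*36) + 6) = 3*sqrt((9/4 - 9) + 6) = 3*sqrt(-27/4 + 6) = 3*sqrt(-3/4) = 3*(I*sqrt(3)/2) = 3*I*sqrt(3)/2 ≈ 2.5981*I)
s = I*sqrt(3)/2 (s = (3*I*sqrt(3)/2)/3 = I*sqrt(3)/2 ≈ 0.86602*I)
s*(-39) = (I*sqrt(3)/2)*(-39) = -39*I*sqrt(3)/2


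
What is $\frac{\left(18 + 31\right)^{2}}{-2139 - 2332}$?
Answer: $- \frac{2401}{4471} \approx -0.53702$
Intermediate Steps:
$\frac{\left(18 + 31\right)^{2}}{-2139 - 2332} = \frac{49^{2}}{-4471} = 2401 \left(- \frac{1}{4471}\right) = - \frac{2401}{4471}$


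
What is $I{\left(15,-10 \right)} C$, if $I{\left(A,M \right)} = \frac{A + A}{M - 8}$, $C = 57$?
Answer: $-95$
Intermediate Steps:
$I{\left(A,M \right)} = \frac{2 A}{-8 + M}$
$I{\left(15,-10 \right)} C = 2 \cdot 15 \frac{1}{-8 - 10} \cdot 57 = 2 \cdot 15 \frac{1}{-18} \cdot 57 = 2 \cdot 15 \left(- \frac{1}{18}\right) 57 = \left(- \frac{5}{3}\right) 57 = -95$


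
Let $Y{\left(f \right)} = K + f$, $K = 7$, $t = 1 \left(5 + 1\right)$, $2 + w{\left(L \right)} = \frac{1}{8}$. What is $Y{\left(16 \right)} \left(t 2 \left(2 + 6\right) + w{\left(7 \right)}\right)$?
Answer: $\frac{17319}{8} \approx 2164.9$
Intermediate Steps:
$w{\left(L \right)} = - \frac{15}{8}$ ($w{\left(L \right)} = -2 + \frac{1}{8} = - \frac{15}{8}$)
$t = 6$ ($t = 1 \cdot 6 = 6$)
$Y{\left(f \right)} = 7 + f$
$Y{\left(16 \right)} \left(t 2 \left(2 + 6\right) + w{\left(7 \right)}\right) = \left(7 + 16\right) \left(6 \cdot 2 \left(2 + 6\right) - \frac{15}{8}\right) = 23 \left(6 \cdot 2 \cdot 8 - \frac{15}{8}\right) = 23 \left(6 \cdot 16 - \frac{15}{8}\right) = 23 \left(96 - \frac{15}{8}\right) = 23 \cdot \frac{753}{8} = \frac{17319}{8}$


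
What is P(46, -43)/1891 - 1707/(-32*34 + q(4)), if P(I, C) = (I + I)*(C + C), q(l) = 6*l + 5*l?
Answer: -1677397/658068 ≈ -2.5490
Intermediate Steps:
q(l) = 11*l
P(I, C) = 4*C*I (P(I, C) = (2*I)*(2*C) = 4*C*I)
P(46, -43)/1891 - 1707/(-32*34 + q(4)) = (4*(-43)*46)/1891 - 1707/(-32*34 + 11*4) = -7912*1/1891 - 1707/(-1088 + 44) = -7912/1891 - 1707/(-1044) = -7912/1891 - 1707*(-1/1044) = -7912/1891 + 569/348 = -1677397/658068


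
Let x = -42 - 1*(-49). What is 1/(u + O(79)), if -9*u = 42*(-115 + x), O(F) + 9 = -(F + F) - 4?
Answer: 1/333 ≈ 0.0030030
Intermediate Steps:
x = 7 (x = -42 + 49 = 7)
O(F) = -13 - 2*F (O(F) = -9 + (-(F + F) - 4) = -9 + (-2*F - 4) = -9 + (-4 - 2*F) = -13 - 2*F)
u = 504 (u = -14*(-115 + 7)/3 = -14*(-108)/3 = -⅑*(-4536) = 504)
1/(u + O(79)) = 1/(504 + (-13 - 2*79)) = 1/(504 + (-13 - 158)) = 1/(504 - 171) = 1/333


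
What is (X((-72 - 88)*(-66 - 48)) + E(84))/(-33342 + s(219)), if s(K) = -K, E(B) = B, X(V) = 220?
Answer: -304/33561 ≈ -0.0090581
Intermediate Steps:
(X((-72 - 88)*(-66 - 48)) + E(84))/(-33342 + s(219)) = (220 + 84)/(-33342 - 1*219) = 304/(-33342 - 219) = 304/(-33561) = 304*(-1/33561) = -304/33561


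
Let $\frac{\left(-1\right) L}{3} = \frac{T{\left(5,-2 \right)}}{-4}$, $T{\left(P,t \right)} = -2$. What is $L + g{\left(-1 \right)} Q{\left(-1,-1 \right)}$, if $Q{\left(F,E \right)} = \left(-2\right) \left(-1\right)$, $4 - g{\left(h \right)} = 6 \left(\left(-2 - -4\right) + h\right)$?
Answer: $- \frac{11}{2} \approx -5.5$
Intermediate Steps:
$g{\left(h \right)} = -8 - 6 h$ ($g{\left(h \right)} = 4 - 6 \left(\left(-2 - -4\right) + h\right) = 4 - 6 \left(\left(-2 + 4\right) + h\right) = 4 - 6 \left(2 + h\right) = 4 - \left(12 + 6 h\right) = -8 - 6 h$)
$Q{\left(F,E \right)} = 2$
$L = - \frac{3}{2}$ ($L = - 3 \left(- \frac{2}{-4}\right) = - 3 \left(\left(-2\right) \left(- \frac{1}{4}\right)\right) = \left(-3\right) \frac{1}{2} = - \frac{3}{2} \approx -1.5$)
$L + g{\left(-1 \right)} Q{\left(-1,-1 \right)} = - \frac{3}{2} + \left(-8 - -6\right) 2 = - \frac{3}{2} + \left(-8 + 6\right) 2 = - \frac{3}{2} - 4 = - \frac{11}{2}$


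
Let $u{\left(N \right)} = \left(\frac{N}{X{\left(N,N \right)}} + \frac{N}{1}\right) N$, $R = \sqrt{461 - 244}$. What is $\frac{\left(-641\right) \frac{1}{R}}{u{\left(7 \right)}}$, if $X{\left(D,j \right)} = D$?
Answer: $- \frac{641 \sqrt{217}}{12152} \approx -0.77703$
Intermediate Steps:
$R = \sqrt{217} \approx 14.731$
$u{\left(N \right)} = N \left(1 + N\right)$ ($u{\left(N \right)} = \left(\frac{N}{N} + \frac{N}{1}\right) N = \left(1 + N 1\right) N = \left(1 + N\right) N = N \left(1 + N\right)$)
$\frac{\left(-641\right) \frac{1}{R}}{u{\left(7 \right)}} = \frac{\left(-641\right) \frac{1}{\sqrt{217}}}{7 \left(1 + 7\right)} = \frac{\left(-641\right) \frac{\sqrt{217}}{217}}{7 \cdot 8} = \frac{\left(- \frac{641}{217}\right) \sqrt{217}}{56} = - \frac{641 \sqrt{217}}{217} \cdot \frac{1}{56} = - \frac{641 \sqrt{217}}{12152}$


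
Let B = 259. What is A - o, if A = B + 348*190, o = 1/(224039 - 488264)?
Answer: 17538991276/264225 ≈ 66379.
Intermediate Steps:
o = -1/264225 (o = 1/(-264225) = -1/264225 ≈ -3.7847e-6)
A = 66379 (A = 259 + 348*190 = 259 + 66120 = 66379)
A - o = 66379 - 1*(-1/264225) = 66379 + 1/264225 = 17538991276/264225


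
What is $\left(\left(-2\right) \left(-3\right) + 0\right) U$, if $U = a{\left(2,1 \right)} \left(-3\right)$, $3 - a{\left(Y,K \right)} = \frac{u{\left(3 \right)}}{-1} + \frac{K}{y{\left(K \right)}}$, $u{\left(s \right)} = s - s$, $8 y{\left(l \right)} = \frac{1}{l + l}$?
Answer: $234$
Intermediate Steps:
$y{\left(l \right)} = \frac{1}{16 l}$ ($y{\left(l \right)} = \frac{1}{8 \left(l + l\right)} = \frac{1}{8 \cdot 2 l} = \frac{\frac{1}{2} \frac{1}{l}}{8} = \frac{1}{16 l}$)
$u{\left(s \right)} = 0$
$a{\left(Y,K \right)} = 3 - 16 K^{2}$ ($a{\left(Y,K \right)} = 3 - \left(\frac{0}{-1} + \frac{K}{\frac{1}{16} \frac{1}{K}}\right) = 3 - \left(0 \left(-1\right) + K 16 K\right) = 3 - \left(0 + 16 K^{2}\right) = 3 - 16 K^{2}$)
$U = 39$ ($U = \left(3 - 16 \cdot 1^{2}\right) \left(-3\right) = \left(3 - 16\right) \left(-3\right) = \left(-13\right) \left(-3\right) = 39$)
$\left(\left(-2\right) \left(-3\right) + 0\right) U = \left(\left(-2\right) \left(-3\right) + 0\right) 39 = \left(6 + 0\right) 39 = 6 \cdot 39 = 234$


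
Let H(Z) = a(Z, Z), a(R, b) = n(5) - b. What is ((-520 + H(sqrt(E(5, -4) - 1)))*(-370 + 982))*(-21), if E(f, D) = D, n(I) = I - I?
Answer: 6683040 + 12852*I*sqrt(5) ≈ 6.683e+6 + 28738.0*I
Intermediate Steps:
n(I) = 0
a(R, b) = -b (a(R, b) = 0 - b = -b)
H(Z) = -Z
((-520 + H(sqrt(E(5, -4) - 1)))*(-370 + 982))*(-21) = ((-520 - sqrt(-4 - 1))*(-370 + 982))*(-21) = ((-520 - sqrt(-5))*612)*(-21) = ((-520 - I*sqrt(5))*612)*(-21) = (-318240 - 612*I*sqrt(5))*(-21) = 6683040 + 12852*I*sqrt(5)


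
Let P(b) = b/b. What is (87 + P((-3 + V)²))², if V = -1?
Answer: 7744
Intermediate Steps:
P(b) = 1
(87 + P((-3 + V)²))² = (87 + 1)² = 88² = 7744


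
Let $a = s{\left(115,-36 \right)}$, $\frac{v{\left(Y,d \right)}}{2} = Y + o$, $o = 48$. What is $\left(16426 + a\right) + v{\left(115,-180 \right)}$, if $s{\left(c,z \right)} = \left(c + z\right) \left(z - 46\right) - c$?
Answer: $10159$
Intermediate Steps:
$v{\left(Y,d \right)} = 96 + 2 Y$ ($v{\left(Y,d \right)} = 2 \left(Y + 48\right) = 2 \left(48 + Y\right) = 96 + 2 Y$)
$s{\left(c,z \right)} = - c + \left(-46 + z\right) \left(c + z\right)$ ($s{\left(c,z \right)} = \left(c + z\right) \left(-46 + z\right) - c = \left(-46 + z\right) \left(c + z\right) - c = - c + \left(-46 + z\right) \left(c + z\right)$)
$a = -6593$ ($a = \left(-36\right)^{2} - 5405 - -1656 + 115 \left(-36\right) = 1296 - 5405 + 1656 - 4140 = -6593$)
$\left(16426 + a\right) + v{\left(115,-180 \right)} = \left(16426 - 6593\right) + \left(96 + 2 \cdot 115\right) = 9833 + \left(96 + 230\right) = 9833 + 326 = 10159$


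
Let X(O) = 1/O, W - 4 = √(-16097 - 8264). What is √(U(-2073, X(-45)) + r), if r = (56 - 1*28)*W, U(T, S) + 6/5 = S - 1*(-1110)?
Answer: √(10987 + 252*I*√24361)/3 ≈ 53.658 + 40.723*I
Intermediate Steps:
W = 4 + I*√24361 (W = 4 + √(-16097 - 8264) = 4 + √(-24361) = 4 + I*√24361 ≈ 4.0 + 156.08*I)
U(T, S) = 5544/5 + S (U(T, S) = -6/5 + (S - 1*(-1110)) = -6/5 + (S + 1110) = -6/5 + (1110 + S) = 5544/5 + S)
r = 112 + 28*I*√24361 (r = (56 - 1*28)*(4 + I*√24361) = (56 - 28)*(4 + I*√24361) = 28*(4 + I*√24361) = 112 + 28*I*√24361 ≈ 112.0 + 4370.2*I)
√(U(-2073, X(-45)) + r) = √((5544/5 + 1/(-45)) + (112 + 28*I*√24361)) = √((5544/5 - 1/45) + (112 + 28*I*√24361)) = √(9979/9 + (112 + 28*I*√24361)) = √(10987/9 + 28*I*√24361)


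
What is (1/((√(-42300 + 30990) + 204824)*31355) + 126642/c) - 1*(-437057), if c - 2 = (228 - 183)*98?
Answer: 634177344383337523778067/1450922184357515590 - I*√11310/1315432624077530 ≈ 4.3709e+5 - 8.0847e-14*I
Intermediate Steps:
c = 4412 (c = 2 + (228 - 183)*98 = 2 + 45*98 = 2 + 4410 = 4412)
(1/((√(-42300 + 30990) + 204824)*31355) + 126642/c) - 1*(-437057) = (1/((√(-42300 + 30990) + 204824)*31355) + 126642/4412) - 1*(-437057) = ((1/31355)/(√(-11310) + 204824) + 126642*(1/4412)) + 437057 = ((1/31355)/(I*√11310 + 204824) + 63321/2206) + 437057 = ((1/31355)/(204824 + I*√11310) + 63321/2206) + 437057 = (1/(31355*(204824 + I*√11310)) + 63321/2206) + 437057 = (63321/2206 + 1/(31355*(204824 + I*√11310))) + 437057 = 964211063/2206 + 1/(31355*(204824 + I*√11310))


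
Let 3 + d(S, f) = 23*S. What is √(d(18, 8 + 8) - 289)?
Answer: √122 ≈ 11.045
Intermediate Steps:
d(S, f) = -3 + 23*S
√(d(18, 8 + 8) - 289) = √((-3 + 23*18) - 289) = √((-3 + 414) - 289) = √(411 - 289) = √122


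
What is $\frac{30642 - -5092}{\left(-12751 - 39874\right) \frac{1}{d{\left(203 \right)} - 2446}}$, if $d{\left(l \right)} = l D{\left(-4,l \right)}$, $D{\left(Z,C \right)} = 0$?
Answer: $\frac{87405364}{52625} \approx 1660.9$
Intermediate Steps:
$d{\left(l \right)} = 0$ ($d{\left(l \right)} = l 0 = 0$)
$\frac{30642 - -5092}{\left(-12751 - 39874\right) \frac{1}{d{\left(203 \right)} - 2446}} = \frac{30642 - -5092}{\left(-12751 - 39874\right) \frac{1}{0 - 2446}} = \frac{30642 + 5092}{\left(-52625\right) \frac{1}{-2446}} = \frac{35734}{\left(-52625\right) \left(- \frac{1}{2446}\right)} = \frac{35734}{\frac{52625}{2446}} = 35734 \cdot \frac{2446}{52625} = \frac{87405364}{52625}$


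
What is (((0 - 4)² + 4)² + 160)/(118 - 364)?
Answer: -280/123 ≈ -2.2764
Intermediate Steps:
(((0 - 4)² + 4)² + 160)/(118 - 364) = (((-4)² + 4)² + 160)/(-246) = ((16 + 4)² + 160)*(-1/246) = (20² + 160)*(-1/246) = (400 + 160)*(-1/246) = 560*(-1/246) = -280/123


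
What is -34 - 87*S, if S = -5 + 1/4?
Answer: 1517/4 ≈ 379.25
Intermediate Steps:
S = -19/4 (S = -5 + (¼)*1 = -5 + ¼ = -19/4 ≈ -4.7500)
-34 - 87*S = -34 - 87*(-19/4) = -34 + 1653/4 = 1517/4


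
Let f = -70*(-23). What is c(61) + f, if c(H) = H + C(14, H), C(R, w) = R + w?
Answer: 1746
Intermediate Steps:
f = 1610
c(H) = 14 + 2*H (c(H) = H + (14 + H) = 14 + 2*H)
c(61) + f = (14 + 2*61) + 1610 = (14 + 122) + 1610 = 136 + 1610 = 1746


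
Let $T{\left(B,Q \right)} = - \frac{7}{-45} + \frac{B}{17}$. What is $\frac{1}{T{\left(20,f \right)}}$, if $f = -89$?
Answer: $\frac{765}{1019} \approx 0.75074$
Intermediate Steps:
$T{\left(B,Q \right)} = \frac{7}{45} + \frac{B}{17}$ ($T{\left(B,Q \right)} = \left(-7\right) \left(- \frac{1}{45}\right) + B \frac{1}{17} = \frac{7}{45} + \frac{B}{17}$)
$\frac{1}{T{\left(20,f \right)}} = \frac{1}{\frac{7}{45} + \frac{1}{17} \cdot 20} = \frac{1}{\frac{7}{45} + \frac{20}{17}} = \frac{1}{\frac{1019}{765}} = \frac{765}{1019}$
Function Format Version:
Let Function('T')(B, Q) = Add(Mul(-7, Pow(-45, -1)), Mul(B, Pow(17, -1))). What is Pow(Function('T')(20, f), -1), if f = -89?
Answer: Rational(765, 1019) ≈ 0.75074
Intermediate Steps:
Function('T')(B, Q) = Add(Rational(7, 45), Mul(Rational(1, 17), B)) (Function('T')(B, Q) = Add(Mul(-7, Rational(-1, 45)), Mul(B, Rational(1, 17))) = Add(Rational(7, 45), Mul(Rational(1, 17), B)))
Pow(Function('T')(20, f), -1) = Pow(Add(Rational(7, 45), Mul(Rational(1, 17), 20)), -1) = Pow(Add(Rational(7, 45), Rational(20, 17)), -1) = Pow(Rational(1019, 765), -1) = Rational(765, 1019)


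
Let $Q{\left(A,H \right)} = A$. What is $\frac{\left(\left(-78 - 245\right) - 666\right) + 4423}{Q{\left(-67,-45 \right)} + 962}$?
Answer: $\frac{3434}{895} \approx 3.8369$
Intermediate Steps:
$\frac{\left(\left(-78 - 245\right) - 666\right) + 4423}{Q{\left(-67,-45 \right)} + 962} = \frac{\left(\left(-78 - 245\right) - 666\right) + 4423}{-67 + 962} = \frac{\left(-323 - 666\right) + 4423}{895} = \left(-989 + 4423\right) \frac{1}{895} = 3434 \cdot \frac{1}{895} = \frac{3434}{895}$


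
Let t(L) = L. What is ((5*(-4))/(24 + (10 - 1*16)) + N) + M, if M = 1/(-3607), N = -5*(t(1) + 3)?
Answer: -685339/32463 ≈ -21.111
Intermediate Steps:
N = -20 (N = -5*(1 + 3) = -5*4 = -20)
M = -1/3607 ≈ -0.00027724
((5*(-4))/(24 + (10 - 1*16)) + N) + M = ((5*(-4))/(24 + (10 - 1*16)) - 20) - 1/3607 = (-20/(24 + (10 - 16)) - 20) - 1/3607 = (-20/(24 - 6) - 20) - 1/3607 = (-20/18 - 20) - 1/3607 = (-20*1/18 - 20) - 1/3607 = (-10/9 - 20) - 1/3607 = -190/9 - 1/3607 = -685339/32463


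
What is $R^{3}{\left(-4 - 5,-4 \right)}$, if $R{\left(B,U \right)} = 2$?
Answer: $8$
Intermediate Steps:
$R^{3}{\left(-4 - 5,-4 \right)} = 2^{3} = 8$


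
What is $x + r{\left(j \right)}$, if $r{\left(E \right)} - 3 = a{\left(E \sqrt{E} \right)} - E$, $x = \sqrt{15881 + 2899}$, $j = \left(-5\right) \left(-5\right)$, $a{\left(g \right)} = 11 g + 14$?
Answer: $1367 + 2 \sqrt{4695} \approx 1504.0$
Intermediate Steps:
$a{\left(g \right)} = 14 + 11 g$
$j = 25$
$x = 2 \sqrt{4695}$ ($x = \sqrt{18780} = 2 \sqrt{4695} \approx 137.04$)
$r{\left(E \right)} = 17 - E + 11 E^{\frac{3}{2}}$ ($r{\left(E \right)} = 3 - \left(-14 + E - 11 E \sqrt{E}\right) = 3 - \left(-14 + E - 11 E^{\frac{3}{2}}\right) = 3 + \left(14 - E + 11 E^{\frac{3}{2}}\right) = 17 - E + 11 E^{\frac{3}{2}}$)
$x + r{\left(j \right)} = 2 \sqrt{4695} + \left(17 - 25 + 11 \cdot 25^{\frac{3}{2}}\right) = 2 \sqrt{4695} + \left(17 - 25 + 11 \cdot 125\right) = 2 \sqrt{4695} + \left(17 - 25 + 1375\right) = 2 \sqrt{4695} + 1367 = 1367 + 2 \sqrt{4695}$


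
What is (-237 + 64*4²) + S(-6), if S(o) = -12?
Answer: 775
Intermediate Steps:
(-237 + 64*4²) + S(-6) = (-237 + 64*4²) - 12 = (-237 + 64*16) - 12 = (-237 + 1024) - 12 = 787 - 12 = 775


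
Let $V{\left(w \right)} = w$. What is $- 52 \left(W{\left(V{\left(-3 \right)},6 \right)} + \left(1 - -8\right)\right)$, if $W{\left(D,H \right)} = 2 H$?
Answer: $-1092$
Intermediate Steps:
$- 52 \left(W{\left(V{\left(-3 \right)},6 \right)} + \left(1 - -8\right)\right) = - 52 \left(2 \cdot 6 + \left(1 - -8\right)\right) = - 52 \left(12 + \left(1 + 8\right)\right) = - 52 \left(12 + 9\right) = \left(-52\right) 21 = -1092$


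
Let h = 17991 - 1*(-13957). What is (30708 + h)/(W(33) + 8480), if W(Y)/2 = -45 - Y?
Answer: 15664/2081 ≈ 7.5272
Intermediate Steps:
W(Y) = -90 - 2*Y (W(Y) = 2*(-45 - Y) = -90 - 2*Y)
h = 31948 (h = 17991 + 13957 = 31948)
(30708 + h)/(W(33) + 8480) = (30708 + 31948)/((-90 - 2*33) + 8480) = 62656/((-90 - 66) + 8480) = 62656/(-156 + 8480) = 62656/8324 = 62656*(1/8324) = 15664/2081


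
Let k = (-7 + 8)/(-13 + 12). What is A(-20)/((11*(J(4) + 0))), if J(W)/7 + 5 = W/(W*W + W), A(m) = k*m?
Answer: -25/462 ≈ -0.054113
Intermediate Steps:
k = -1 (k = 1/(-1) = 1*(-1) = -1)
A(m) = -m
J(W) = -35 + 7*W/(W + W²) (J(W) = -35 + 7*(W/(W*W + W)) = -35 + 7*(W/(W² + W)) = -35 + 7*(W/(W + W²)) = -35 + 7*W/(W + W²))
A(-20)/((11*(J(4) + 0))) = (-1*(-20))/((11*(7*(-4 - 5*4)/(1 + 4) + 0))) = 20/((11*(7*(-4 - 20)/5 + 0))) = 20/((11*(7*(⅕)*(-24) + 0))) = 20/((11*(-168/5 + 0))) = 20/((11*(-168/5))) = 20/(-1848/5) = 20*(-5/1848) = -25/462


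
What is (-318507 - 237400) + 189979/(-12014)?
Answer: -6678856677/12014 ≈ -5.5592e+5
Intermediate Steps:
(-318507 - 237400) + 189979/(-12014) = -555907 + 189979*(-1/12014) = -555907 - 189979/12014 = -6678856677/12014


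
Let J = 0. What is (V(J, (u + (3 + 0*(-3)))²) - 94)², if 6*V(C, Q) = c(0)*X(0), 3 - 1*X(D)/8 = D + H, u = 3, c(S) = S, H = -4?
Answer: 8836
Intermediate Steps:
X(D) = 56 - 8*D (X(D) = 24 - 8*(D - 4) = 24 - 8*(-4 + D) = 24 + (32 - 8*D) = 56 - 8*D)
V(C, Q) = 0 (V(C, Q) = (0*(56 - 8*0))/6 = (0*(56 + 0))/6 = (0*56)/6 = (⅙)*0 = 0)
(V(J, (u + (3 + 0*(-3)))²) - 94)² = (0 - 94)² = (-94)² = 8836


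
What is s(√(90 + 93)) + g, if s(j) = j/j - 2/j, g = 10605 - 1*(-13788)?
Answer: 24394 - 2*√183/183 ≈ 24394.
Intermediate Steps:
g = 24393 (g = 10605 + 13788 = 24393)
s(j) = 1 - 2/j
s(√(90 + 93)) + g = (-2 + √(90 + 93))/(√(90 + 93)) + 24393 = (-2 + √183)/(√183) + 24393 = (√183/183)*(-2 + √183) + 24393 = √183*(-2 + √183)/183 + 24393 = 24393 + √183*(-2 + √183)/183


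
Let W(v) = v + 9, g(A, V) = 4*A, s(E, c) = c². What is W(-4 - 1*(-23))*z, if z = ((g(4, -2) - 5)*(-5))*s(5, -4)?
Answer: -24640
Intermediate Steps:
W(v) = 9 + v
z = -880 (z = ((4*4 - 5)*(-5))*(-4)² = ((16 - 5)*(-5))*16 = (11*(-5))*16 = -55*16 = -880)
W(-4 - 1*(-23))*z = (9 + (-4 - 1*(-23)))*(-880) = (9 + (-4 + 23))*(-880) = (9 + 19)*(-880) = 28*(-880) = -24640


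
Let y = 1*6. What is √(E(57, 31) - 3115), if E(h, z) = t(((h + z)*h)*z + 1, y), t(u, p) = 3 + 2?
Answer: I*√3110 ≈ 55.767*I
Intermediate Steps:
y = 6
t(u, p) = 5
E(h, z) = 5
√(E(57, 31) - 3115) = √(5 - 3115) = √(-3110) = I*√3110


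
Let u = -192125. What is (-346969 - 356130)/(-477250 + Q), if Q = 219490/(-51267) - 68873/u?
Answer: 6925294797190125/4700794779572909 ≈ 1.4732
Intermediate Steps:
Q = -38638604159/9849672375 (Q = 219490/(-51267) - 68873/(-192125) = 219490*(-1/51267) - 68873*(-1/192125) = -219490/51267 + 68873/192125 = -38638604159/9849672375 ≈ -3.9228)
(-346969 - 356130)/(-477250 + Q) = (-346969 - 356130)/(-477250 - 38638604159/9849672375) = -703099/(-4700794779572909/9849672375) = -703099*(-9849672375/4700794779572909) = 6925294797190125/4700794779572909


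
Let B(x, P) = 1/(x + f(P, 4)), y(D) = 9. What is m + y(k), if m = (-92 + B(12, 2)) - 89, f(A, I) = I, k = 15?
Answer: -2751/16 ≈ -171.94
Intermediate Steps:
B(x, P) = 1/(4 + x) (B(x, P) = 1/(x + 4) = 1/(4 + x))
m = -2895/16 (m = (-92 + 1/(4 + 12)) - 89 = (-92 + 1/16) - 89 = -1471/16 - 89 = -2895/16 ≈ -180.94)
m + y(k) = -2895/16 + 9 = -2751/16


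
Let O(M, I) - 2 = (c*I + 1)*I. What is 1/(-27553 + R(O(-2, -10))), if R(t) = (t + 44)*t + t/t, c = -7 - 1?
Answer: 1/589760 ≈ 1.6956e-6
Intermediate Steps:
c = -8
O(M, I) = 2 + I*(1 - 8*I) (O(M, I) = 2 + (-8*I + 1)*I = 2 + (1 - 8*I)*I = 2 + I*(1 - 8*I))
R(t) = 1 + t*(44 + t) (R(t) = (44 + t)*t + 1 = t*(44 + t) + 1 = 1 + t*(44 + t))
1/(-27553 + R(O(-2, -10))) = 1/(-27553 + (1 + (2 - 10 - 8*(-10)²)² + 44*(2 - 10 - 8*(-10)²))) = 1/(-27553 + (1 + (2 - 10 - 8*100)² + 44*(2 - 10 - 8*100))) = 1/(-27553 + (1 + (2 - 10 - 800)² + 44*(2 - 10 - 800))) = 1/(-27553 + (1 + (-808)² + 44*(-808))) = 1/(-27553 + (1 + 652864 - 35552)) = 1/(-27553 + 617313) = 1/589760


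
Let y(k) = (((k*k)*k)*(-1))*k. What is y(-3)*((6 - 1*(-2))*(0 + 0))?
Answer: 0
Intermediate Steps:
y(k) = -k⁴ (y(k) = ((k²*k)*(-1))*k = (k³*(-1))*k = (-k³)*k = -k⁴)
y(-3)*((6 - 1*(-2))*(0 + 0)) = (-1*(-3)⁴)*((6 - 1*(-2))*(0 + 0)) = (-1*81)*((6 + 2)*0) = -648*0 = -81*0 = 0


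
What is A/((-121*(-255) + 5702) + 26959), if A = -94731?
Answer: -31577/21172 ≈ -1.4915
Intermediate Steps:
A/((-121*(-255) + 5702) + 26959) = -94731/((-121*(-255) + 5702) + 26959) = -94731/((30855 + 5702) + 26959) = -94731/(36557 + 26959) = -94731/63516 = -94731*1/63516 = -31577/21172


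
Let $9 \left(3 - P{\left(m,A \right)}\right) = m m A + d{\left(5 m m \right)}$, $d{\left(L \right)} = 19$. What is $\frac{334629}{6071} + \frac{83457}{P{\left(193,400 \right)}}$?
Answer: $\frac{4981275564345}{90455423032} \approx 55.069$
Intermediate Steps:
$P{\left(m,A \right)} = \frac{8}{9} - \frac{A m^{2}}{9}$ ($P{\left(m,A \right)} = 3 - \frac{m m A + 19}{9} = 3 - \frac{m^{2} A + 19}{9} = 3 - \frac{A m^{2} + 19}{9} = 3 - \frac{19 + A m^{2}}{9} = 3 - \left(\frac{19}{9} + \frac{A m^{2}}{9}\right) = \frac{8}{9} - \frac{A m^{2}}{9}$)
$\frac{334629}{6071} + \frac{83457}{P{\left(193,400 \right)}} = \frac{334629}{6071} + \frac{83457}{\frac{8}{9} - \frac{400 \cdot 193^{2}}{9}} = 334629 \cdot \frac{1}{6071} + \frac{83457}{\frac{8}{9} - \frac{400}{9} \cdot 37249} = \frac{334629}{6071} + \frac{83457}{\frac{8}{9} - \frac{14899600}{9}} = \frac{334629}{6071} + \frac{83457}{- \frac{14899592}{9}} = \frac{334629}{6071} + 83457 \left(- \frac{9}{14899592}\right) = \frac{334629}{6071} - \frac{751113}{14899592} = \frac{4981275564345}{90455423032}$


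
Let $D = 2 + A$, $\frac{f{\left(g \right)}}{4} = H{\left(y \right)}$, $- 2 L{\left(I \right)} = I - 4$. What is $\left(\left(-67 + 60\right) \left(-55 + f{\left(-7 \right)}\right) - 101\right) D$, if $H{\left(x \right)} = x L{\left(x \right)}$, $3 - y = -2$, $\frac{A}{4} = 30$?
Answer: $43188$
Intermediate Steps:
$L{\left(I \right)} = 2 - \frac{I}{2}$ ($L{\left(I \right)} = - \frac{I - 4}{2} = - \frac{-4 + I}{2} = 2 - \frac{I}{2}$)
$A = 120$ ($A = 4 \cdot 30 = 120$)
$y = 5$ ($y = 3 - -2 = 3 + 2 = 5$)
$H{\left(x \right)} = x \left(2 - \frac{x}{2}\right)$
$f{\left(g \right)} = -10$ ($f{\left(g \right)} = 4 \cdot \frac{1}{2} \cdot 5 \left(4 - 5\right) = 4 \cdot \frac{1}{2} \cdot 5 \left(-1\right) = 4 \left(- \frac{5}{2}\right) = -10$)
$D = 122$ ($D = 2 + 120 = 122$)
$\left(\left(-67 + 60\right) \left(-55 + f{\left(-7 \right)}\right) - 101\right) D = \left(\left(-67 + 60\right) \left(-55 - 10\right) - 101\right) 122 = \left(\left(-7\right) \left(-65\right) - 101\right) 122 = \left(455 - 101\right) 122 = 354 \cdot 122 = 43188$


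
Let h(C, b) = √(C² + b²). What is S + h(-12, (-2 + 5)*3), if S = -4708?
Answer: -4693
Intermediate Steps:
S + h(-12, (-2 + 5)*3) = -4708 + √((-12)² + ((-2 + 5)*3)²) = -4708 + √(144 + (3*3)²) = -4708 + √(144 + 9²) = -4708 + √(144 + 81) = -4708 + √225 = -4708 + 15 = -4693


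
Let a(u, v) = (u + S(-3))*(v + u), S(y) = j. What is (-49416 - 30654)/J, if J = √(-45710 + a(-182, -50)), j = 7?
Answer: 8007*I*√5110/511 ≈ 1120.1*I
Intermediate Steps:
S(y) = 7
a(u, v) = (7 + u)*(u + v) (a(u, v) = (u + 7)*(v + u) = (7 + u)*(u + v))
J = I*√5110 (J = √(-45710 + ((-182)² + 7*(-182) + 7*(-50) - 182*(-50))) = √(-45710 + (33124 - 1274 - 350 + 9100)) = √(-45710 + 40600) = √(-5110) = I*√5110 ≈ 71.484*I)
(-49416 - 30654)/J = (-49416 - 30654)/((I*√5110)) = -(-8007)*I*√5110/511 = 8007*I*√5110/511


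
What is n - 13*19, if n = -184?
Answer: -431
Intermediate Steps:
n - 13*19 = -184 - 13*19 = -184 - 247 = -431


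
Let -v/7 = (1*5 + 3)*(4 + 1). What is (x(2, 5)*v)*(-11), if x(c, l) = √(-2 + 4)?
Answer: 3080*√2 ≈ 4355.8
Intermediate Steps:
x(c, l) = √2
v = -280 (v = -7*(1*5 + 3)*(4 + 1) = -7*(5 + 3)*5 = -56*5 = -7*40 = -280)
(x(2, 5)*v)*(-11) = (√2*(-280))*(-11) = -280*√2*(-11) = 3080*√2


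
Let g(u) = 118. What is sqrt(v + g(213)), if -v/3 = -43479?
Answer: sqrt(130555) ≈ 361.32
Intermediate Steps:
v = 130437 (v = -3*(-43479) = 130437)
sqrt(v + g(213)) = sqrt(130437 + 118) = sqrt(130555)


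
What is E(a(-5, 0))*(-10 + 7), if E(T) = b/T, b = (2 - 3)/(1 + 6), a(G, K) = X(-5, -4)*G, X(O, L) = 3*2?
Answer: -1/70 ≈ -0.014286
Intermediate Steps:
X(O, L) = 6
a(G, K) = 6*G
b = -⅐ (b = -1/7 = -1*⅐ = -⅐ ≈ -0.14286)
E(T) = -1/(7*T)
E(a(-5, 0))*(-10 + 7) = (-1/(7*(6*(-5))))*(-10 + 7) = -⅐/(-30)*(-3) = -⅐*(-1/30)*(-3) = (1/210)*(-3) = -1/70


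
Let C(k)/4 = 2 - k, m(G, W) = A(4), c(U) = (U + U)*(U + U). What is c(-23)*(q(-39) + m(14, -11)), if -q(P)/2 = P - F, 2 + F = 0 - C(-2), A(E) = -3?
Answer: 82524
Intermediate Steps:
c(U) = 4*U**2 (c(U) = (2*U)*(2*U) = 4*U**2)
m(G, W) = -3
C(k) = 8 - 4*k (C(k) = 4*(2 - k) = 8 - 4*k)
F = -18 (F = -2 + (0 - (8 - 4*(-2))) = -2 + (0 - (8 + 8)) = -2 + (0 - 1*16) = -2 + (0 - 16) = -2 - 16 = -18)
q(P) = -36 - 2*P (q(P) = -2*(P - 1*(-18)) = -2*(P + 18) = -2*(18 + P) = -36 - 2*P)
c(-23)*(q(-39) + m(14, -11)) = (4*(-23)**2)*((-36 - 2*(-39)) - 3) = (4*529)*((-36 + 78) - 3) = 2116*(42 - 3) = 2116*39 = 82524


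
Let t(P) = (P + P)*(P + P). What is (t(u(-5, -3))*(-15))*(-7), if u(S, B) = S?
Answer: 10500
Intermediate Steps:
t(P) = 4*P**2 (t(P) = (2*P)*(2*P) = 4*P**2)
(t(u(-5, -3))*(-15))*(-7) = ((4*(-5)**2)*(-15))*(-7) = ((4*25)*(-15))*(-7) = (100*(-15))*(-7) = -1500*(-7) = 10500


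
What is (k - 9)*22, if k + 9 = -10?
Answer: -616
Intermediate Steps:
k = -19 (k = -9 - 10 = -19)
(k - 9)*22 = (-19 - 9)*22 = -28*22 = -616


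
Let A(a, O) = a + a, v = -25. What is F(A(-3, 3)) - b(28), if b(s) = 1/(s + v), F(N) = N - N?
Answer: -⅓ ≈ -0.33333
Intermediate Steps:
A(a, O) = 2*a
F(N) = 0
b(s) = 1/(-25 + s) (b(s) = 1/(s - 25) = 1/(-25 + s))
F(A(-3, 3)) - b(28) = 0 - 1/(-25 + 28) = 0 - 1/3 = 0 - 1*⅓ = 0 - ⅓ = -⅓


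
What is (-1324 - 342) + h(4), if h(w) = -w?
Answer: -1670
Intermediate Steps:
(-1324 - 342) + h(4) = (-1324 - 342) - 1*4 = -1666 - 4 = -1670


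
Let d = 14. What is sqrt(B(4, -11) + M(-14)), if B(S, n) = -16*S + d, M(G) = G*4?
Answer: I*sqrt(106) ≈ 10.296*I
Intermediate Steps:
M(G) = 4*G
B(S, n) = 14 - 16*S (B(S, n) = -16*S + 14 = 14 - 16*S)
sqrt(B(4, -11) + M(-14)) = sqrt((14 - 16*4) + 4*(-14)) = sqrt((14 - 64) - 56) = sqrt(-50 - 56) = sqrt(-106) = I*sqrt(106)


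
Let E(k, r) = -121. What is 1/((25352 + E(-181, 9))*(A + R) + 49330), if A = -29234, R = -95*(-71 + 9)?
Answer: -1/588943134 ≈ -1.6980e-9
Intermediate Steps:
R = 5890 (R = -95*(-62) = 5890)
1/((25352 + E(-181, 9))*(A + R) + 49330) = 1/((25352 - 121)*(-29234 + 5890) + 49330) = 1/(25231*(-23344) + 49330) = 1/(-588992464 + 49330) = 1/(-588943134) = -1/588943134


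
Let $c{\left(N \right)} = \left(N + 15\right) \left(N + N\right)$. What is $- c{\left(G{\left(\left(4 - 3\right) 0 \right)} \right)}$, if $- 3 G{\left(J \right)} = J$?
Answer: $0$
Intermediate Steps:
$G{\left(J \right)} = - \frac{J}{3}$
$c{\left(N \right)} = 2 N \left(15 + N\right)$ ($c{\left(N \right)} = \left(15 + N\right) 2 N = 2 N \left(15 + N\right)$)
$- c{\left(G{\left(\left(4 - 3\right) 0 \right)} \right)} = - 2 \left(- \frac{\left(4 - 3\right) 0}{3}\right) \left(15 - \frac{\left(4 - 3\right) 0}{3}\right) = - 2 \left(- \frac{1 \cdot 0}{3}\right) \left(15 - \frac{1 \cdot 0}{3}\right) = - 2 \left(\left(- \frac{1}{3}\right) 0\right) \left(15 - 0\right) = - 2 \cdot 0 \left(15 + 0\right) = - 2 \cdot 0 \cdot 15 = \left(-1\right) 0 = 0$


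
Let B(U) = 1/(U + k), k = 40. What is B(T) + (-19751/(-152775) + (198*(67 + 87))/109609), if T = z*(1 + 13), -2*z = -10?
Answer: 153461761493/368401329450 ≈ 0.41656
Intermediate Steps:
z = 5 (z = -½*(-10) = 5)
T = 70 (T = 5*(1 + 13) = 5*14 = 70)
B(U) = 1/(40 + U) (B(U) = 1/(U + 40) = 1/(40 + U))
B(T) + (-19751/(-152775) + (198*(67 + 87))/109609) = 1/(40 + 70) + (-19751/(-152775) + (198*(67 + 87))/109609) = 1/110 + (-19751*(-1/152775) + (198*154)*(1/109609)) = 1/110 + (19751/152775 + 30492*(1/109609)) = 1/110 + (19751/152775 + 30492/109609) = 1/110 + 6823302659/16745514975 = 153461761493/368401329450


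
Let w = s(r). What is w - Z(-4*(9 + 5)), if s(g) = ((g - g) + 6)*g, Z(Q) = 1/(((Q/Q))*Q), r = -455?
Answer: -152879/56 ≈ -2730.0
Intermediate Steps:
Z(Q) = 1/Q (Z(Q) = 1/(1*Q) = 1/Q)
s(g) = 6*g (s(g) = (0 + 6)*g = 6*g)
w = -2730 (w = 6*(-455) = -2730)
w - Z(-4*(9 + 5)) = -2730 - 1/((-4*(9 + 5))) = -2730 - 1/((-4*14)) = -2730 - 1/(-56) = -2730 - 1*(-1/56) = -2730 + 1/56 = -152879/56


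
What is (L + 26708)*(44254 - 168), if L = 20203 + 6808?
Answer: 2368255834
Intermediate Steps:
L = 27011
(L + 26708)*(44254 - 168) = (27011 + 26708)*(44254 - 168) = 53719*44086 = 2368255834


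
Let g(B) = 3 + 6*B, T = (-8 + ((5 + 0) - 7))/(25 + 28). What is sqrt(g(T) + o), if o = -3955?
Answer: 2*I*sqrt(2776087)/53 ≈ 62.874*I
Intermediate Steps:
T = -10/53 (T = (-8 + (5 - 7))/53 = (-8 - 2)*(1/53) = -10*1/53 = -10/53 ≈ -0.18868)
sqrt(g(T) + o) = sqrt((3 + 6*(-10/53)) - 3955) = sqrt((3 - 60/53) - 3955) = sqrt(99/53 - 3955) = sqrt(-209516/53) = 2*I*sqrt(2776087)/53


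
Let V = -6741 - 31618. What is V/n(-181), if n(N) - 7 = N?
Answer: 38359/174 ≈ 220.45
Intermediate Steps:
V = -38359
n(N) = 7 + N
V/n(-181) = -38359/(7 - 181) = -38359/(-174) = -38359*(-1/174) = 38359/174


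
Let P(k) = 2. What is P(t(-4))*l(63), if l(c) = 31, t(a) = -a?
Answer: 62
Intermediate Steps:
P(t(-4))*l(63) = 2*31 = 62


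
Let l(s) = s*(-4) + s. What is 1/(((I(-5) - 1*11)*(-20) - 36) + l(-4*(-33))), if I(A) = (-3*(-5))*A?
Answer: 1/1288 ≈ 0.00077640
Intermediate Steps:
I(A) = 15*A
l(s) = -3*s (l(s) = -4*s + s = -3*s)
1/(((I(-5) - 1*11)*(-20) - 36) + l(-4*(-33))) = 1/(((15*(-5) - 1*11)*(-20) - 36) - (-12)*(-33)) = 1/(((-75 - 11)*(-20) - 36) - 3*132) = 1/((-86*(-20) - 36) - 396) = 1/((1720 - 36) - 396) = 1/(1684 - 396) = 1/1288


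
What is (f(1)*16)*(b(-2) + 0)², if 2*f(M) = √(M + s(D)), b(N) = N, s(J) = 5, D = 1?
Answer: 32*√6 ≈ 78.384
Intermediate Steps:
f(M) = √(5 + M)/2 (f(M) = √(M + 5)/2 = √(5 + M)/2)
(f(1)*16)*(b(-2) + 0)² = ((√(5 + 1)/2)*16)*(-2 + 0)² = ((√6/2)*16)*(-2)² = (8*√6)*4 = 32*√6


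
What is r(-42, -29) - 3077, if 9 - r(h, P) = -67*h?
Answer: -5882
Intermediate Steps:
r(h, P) = 9 + 67*h (r(h, P) = 9 - (-67)*h = 9 + 67*h)
r(-42, -29) - 3077 = (9 + 67*(-42)) - 3077 = (9 - 2814) - 3077 = -2805 - 3077 = -5882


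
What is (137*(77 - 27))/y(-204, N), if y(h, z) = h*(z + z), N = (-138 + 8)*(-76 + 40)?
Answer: -685/190944 ≈ -0.0035874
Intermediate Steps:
N = 4680 (N = -130*(-36) = 4680)
y(h, z) = 2*h*z (y(h, z) = h*(2*z) = 2*h*z)
(137*(77 - 27))/y(-204, N) = (137*(77 - 27))/((2*(-204)*4680)) = (137*50)/(-1909440) = 6850*(-1/1909440) = -685/190944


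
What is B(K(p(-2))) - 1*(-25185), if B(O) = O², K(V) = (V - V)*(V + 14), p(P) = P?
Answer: 25185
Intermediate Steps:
K(V) = 0 (K(V) = 0*(14 + V) = 0)
B(K(p(-2))) - 1*(-25185) = 0² - 1*(-25185) = 0 + 25185 = 25185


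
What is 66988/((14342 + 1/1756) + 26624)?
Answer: 117630928/71936297 ≈ 1.6352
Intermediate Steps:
66988/((14342 + 1/1756) + 26624) = 66988/(25184553/1756 + 26624) = 66988/(71936297/1756) = 66988*(1756/71936297) = 117630928/71936297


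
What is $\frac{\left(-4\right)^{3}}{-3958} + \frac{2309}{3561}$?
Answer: $\frac{4683463}{7047219} \approx 0.66458$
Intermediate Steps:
$\frac{\left(-4\right)^{3}}{-3958} + \frac{2309}{3561} = \left(-64\right) \left(- \frac{1}{3958}\right) + 2309 \cdot \frac{1}{3561} = \frac{32}{1979} + \frac{2309}{3561} = \frac{4683463}{7047219}$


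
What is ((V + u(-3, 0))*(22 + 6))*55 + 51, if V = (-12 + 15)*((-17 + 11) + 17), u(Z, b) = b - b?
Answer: 50871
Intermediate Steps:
u(Z, b) = 0
V = 33 (V = 3*(-6 + 17) = 3*11 = 33)
((V + u(-3, 0))*(22 + 6))*55 + 51 = ((33 + 0)*(22 + 6))*55 + 51 = (33*28)*55 + 51 = 924*55 + 51 = 50820 + 51 = 50871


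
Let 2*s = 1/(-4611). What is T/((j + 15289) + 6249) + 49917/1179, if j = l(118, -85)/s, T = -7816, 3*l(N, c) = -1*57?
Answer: 817687849/19331277 ≈ 42.299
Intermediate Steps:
l(N, c) = -19 (l(N, c) = (-1*57)/3 = (⅓)*(-57) = -19)
s = -1/9222 (s = (½)/(-4611) = (½)*(-1/4611) = -1/9222 ≈ -0.00010844)
j = 175218 (j = -19/(-1/9222) = -19*(-9222) = 175218)
T/((j + 15289) + 6249) + 49917/1179 = -7816/((175218 + 15289) + 6249) + 49917/1179 = -7816/(190507 + 6249) + 49917*(1/1179) = -7816/196756 + 16639/393 = -7816*1/196756 + 16639/393 = -1954/49189 + 16639/393 = 817687849/19331277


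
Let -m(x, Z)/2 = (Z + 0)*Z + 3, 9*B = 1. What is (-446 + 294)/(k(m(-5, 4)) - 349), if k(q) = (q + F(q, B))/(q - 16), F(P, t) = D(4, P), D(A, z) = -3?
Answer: 8208/18805 ≈ 0.43648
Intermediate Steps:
B = 1/9 (B = (1/9)*1 = 1/9 ≈ 0.11111)
F(P, t) = -3
m(x, Z) = -6 - 2*Z**2 (m(x, Z) = -2*((Z + 0)*Z + 3) = -2*(Z*Z + 3) = -2*(Z**2 + 3) = -2*(3 + Z**2) = -6 - 2*Z**2)
k(q) = (-3 + q)/(-16 + q) (k(q) = (q - 3)/(q - 16) = (-3 + q)/(-16 + q))
(-446 + 294)/(k(m(-5, 4)) - 349) = (-446 + 294)/((-3 + (-6 - 2*4**2))/(-16 + (-6 - 2*4**2)) - 349) = -152/((-3 + (-6 - 2*16))/(-16 + (-6 - 2*16)) - 349) = -152/((-3 + (-6 - 32))/(-16 + (-6 - 32)) - 349) = -152/((-3 - 38)/(-16 - 38) - 349) = -152/(-41/(-54) - 349) = -152/(-1/54*(-41) - 349) = -152/(41/54 - 349) = -152/(-18805/54) = -152*(-54/18805) = 8208/18805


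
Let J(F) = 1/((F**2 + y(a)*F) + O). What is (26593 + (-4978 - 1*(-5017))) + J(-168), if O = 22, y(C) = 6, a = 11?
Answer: 725402417/27238 ≈ 26632.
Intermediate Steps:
J(F) = 1/(22 + F**2 + 6*F) (J(F) = 1/((F**2 + 6*F) + 22) = 1/(22 + F**2 + 6*F))
(26593 + (-4978 - 1*(-5017))) + J(-168) = (26593 + (-4978 - 1*(-5017))) + 1/(22 + (-168)**2 + 6*(-168)) = (26593 + (-4978 + 5017)) + 1/(22 + 28224 - 1008) = (26593 + 39) + 1/27238 = 26632 + 1/27238 = 725402417/27238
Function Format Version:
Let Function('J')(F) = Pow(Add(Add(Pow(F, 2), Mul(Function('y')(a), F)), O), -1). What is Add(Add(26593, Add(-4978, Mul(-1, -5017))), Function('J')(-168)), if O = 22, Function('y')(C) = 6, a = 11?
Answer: Rational(725402417, 27238) ≈ 26632.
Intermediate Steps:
Function('J')(F) = Pow(Add(22, Pow(F, 2), Mul(6, F)), -1) (Function('J')(F) = Pow(Add(Add(Pow(F, 2), Mul(6, F)), 22), -1) = Pow(Add(22, Pow(F, 2), Mul(6, F)), -1))
Add(Add(26593, Add(-4978, Mul(-1, -5017))), Function('J')(-168)) = Add(Add(26593, Add(-4978, Mul(-1, -5017))), Pow(Add(22, Pow(-168, 2), Mul(6, -168)), -1)) = Add(Add(26593, Add(-4978, 5017)), Pow(Add(22, 28224, -1008), -1)) = Add(Add(26593, 39), Pow(27238, -1)) = Add(26632, Rational(1, 27238)) = Rational(725402417, 27238)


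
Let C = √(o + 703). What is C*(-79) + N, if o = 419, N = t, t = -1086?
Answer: -1086 - 79*√1122 ≈ -3732.2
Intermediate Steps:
N = -1086
C = √1122 (C = √(419 + 703) = √1122 ≈ 33.496)
C*(-79) + N = √1122*(-79) - 1086 = -79*√1122 - 1086 = -1086 - 79*√1122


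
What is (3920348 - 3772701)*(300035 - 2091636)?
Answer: -264524512847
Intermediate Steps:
(3920348 - 3772701)*(300035 - 2091636) = 147647*(-1791601) = -264524512847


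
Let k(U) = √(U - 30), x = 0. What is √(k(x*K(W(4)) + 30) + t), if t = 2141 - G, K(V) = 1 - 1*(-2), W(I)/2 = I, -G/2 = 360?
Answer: √2861 ≈ 53.488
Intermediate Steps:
G = -720 (G = -2*360 = -720)
W(I) = 2*I
K(V) = 3 (K(V) = 1 + 2 = 3)
k(U) = √(-30 + U)
t = 2861 (t = 2141 - 1*(-720) = 2141 + 720 = 2861)
√(k(x*K(W(4)) + 30) + t) = √(√(-30 + (0*3 + 30)) + 2861) = √(√(-30 + (0 + 30)) + 2861) = √(√(-30 + 30) + 2861) = √(√0 + 2861) = √(0 + 2861) = √2861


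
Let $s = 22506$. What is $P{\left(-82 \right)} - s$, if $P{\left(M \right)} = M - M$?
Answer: $-22506$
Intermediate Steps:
$P{\left(M \right)} = 0$
$P{\left(-82 \right)} - s = 0 - 22506 = -22506$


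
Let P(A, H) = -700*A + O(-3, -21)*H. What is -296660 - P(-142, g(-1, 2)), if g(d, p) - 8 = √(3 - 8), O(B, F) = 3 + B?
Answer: 0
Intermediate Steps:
g(d, p) = 8 + I*√5 (g(d, p) = 8 + √(3 - 8) = 8 + √(-5) = 8 + I*√5)
P(A, H) = -700*A (P(A, H) = -700*A + (3 - 3)*H = -700*A + 0*H = -700*A + 0 = -700*A)
-296660 - P(-142, g(-1, 2)) = -296660 - (-700)*(-142) = -296660 - 1*99400 = -296660 - 99400 = -396060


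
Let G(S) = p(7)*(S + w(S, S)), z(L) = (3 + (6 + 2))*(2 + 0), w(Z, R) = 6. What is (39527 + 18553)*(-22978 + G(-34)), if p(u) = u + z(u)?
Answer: -1381723200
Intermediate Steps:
z(L) = 22 (z(L) = (3 + 8)*2 = 11*2 = 22)
p(u) = 22 + u (p(u) = u + 22 = 22 + u)
G(S) = 174 + 29*S (G(S) = (22 + 7)*(S + 6) = 29*(6 + S) = 174 + 29*S)
(39527 + 18553)*(-22978 + G(-34)) = (39527 + 18553)*(-22978 + (174 + 29*(-34))) = 58080*(-22978 + (174 - 986)) = 58080*(-22978 - 812) = 58080*(-23790) = -1381723200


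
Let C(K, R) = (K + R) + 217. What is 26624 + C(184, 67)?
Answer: 27092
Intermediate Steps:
C(K, R) = 217 + K + R
26624 + C(184, 67) = 26624 + (217 + 184 + 67) = 26624 + 468 = 27092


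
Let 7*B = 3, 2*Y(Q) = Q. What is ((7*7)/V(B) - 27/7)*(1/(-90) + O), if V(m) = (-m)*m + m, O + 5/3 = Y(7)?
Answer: 675803/1890 ≈ 357.57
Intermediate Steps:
Y(Q) = Q/2
B = 3/7 (B = (⅐)*3 = 3/7 ≈ 0.42857)
O = 11/6 (O = -5/3 + (½)*7 = -5/3 + 7/2 = 11/6 ≈ 1.8333)
V(m) = m - m² (V(m) = -m² + m = m - m²)
((7*7)/V(B) - 27/7)*(1/(-90) + O) = ((7*7)/((3*(1 - 1*3/7)/7)) - 27/7)*(1/(-90) + 11/6) = (49/((3*(1 - 3/7)/7)) - 27*⅐)*(-1/90 + 11/6) = (49/(((3/7)*(4/7))) - 27/7)*(82/45) = (49/(12/49) - 27/7)*(82/45) = (49*(49/12) - 27/7)*(82/45) = (2401/12 - 27/7)*(82/45) = (16483/84)*(82/45) = 675803/1890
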